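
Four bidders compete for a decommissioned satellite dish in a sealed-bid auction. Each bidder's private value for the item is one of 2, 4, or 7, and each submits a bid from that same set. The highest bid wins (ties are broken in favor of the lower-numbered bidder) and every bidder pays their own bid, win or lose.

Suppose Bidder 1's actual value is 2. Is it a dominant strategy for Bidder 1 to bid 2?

Check each profile of the others' bids and compare truth against every alternative bid.
Others bid (2, 2, 2): truth gives 0, best alternative gives -2.
Others bid (2, 2, 7): truth gives -2, best alternative gives -4.
Others bid (2, 4, 7): truth gives -2, best alternative gives -4.
Others bid (2, 7, 2): truth gives -2, best alternative gives -4.
Others bid (2, 7, 4): truth gives -2, best alternative gives -4.
Others bid (2, 7, 7): truth gives -2, best alternative gives -4.
(Remaining 21 profiles checked similarly; truth is weakly best in each.)
In every case the truthful bid is at least as good as any alternative, so it is a dominant strategy.

Yes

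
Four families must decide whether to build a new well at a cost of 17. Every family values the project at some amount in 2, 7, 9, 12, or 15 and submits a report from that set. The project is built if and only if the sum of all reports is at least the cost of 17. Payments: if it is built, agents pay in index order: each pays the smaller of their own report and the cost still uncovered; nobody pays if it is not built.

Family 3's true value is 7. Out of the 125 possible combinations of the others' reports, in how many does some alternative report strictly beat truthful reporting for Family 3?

Others report (2, 2, 12): truth gives 0; report 2 gives 5 > 0. Violating.
Others report (2, 2, 15): truth gives 0; report 2 gives 5 > 0. Violating.
Others report (2, 7, 7): truth gives 0; report 2 gives 5 > 0. Violating.
Others report (2, 7, 9): truth gives 0; report 2 gives 5 > 0. Violating.
Others report (2, 2, 2): truth gives 0; no alternative beats it.
Others report (2, 2, 7): truth gives 0; no alternative beats it.
(Checking all 125 profiles: 33 have a profitable deviation, 92 do not.)

33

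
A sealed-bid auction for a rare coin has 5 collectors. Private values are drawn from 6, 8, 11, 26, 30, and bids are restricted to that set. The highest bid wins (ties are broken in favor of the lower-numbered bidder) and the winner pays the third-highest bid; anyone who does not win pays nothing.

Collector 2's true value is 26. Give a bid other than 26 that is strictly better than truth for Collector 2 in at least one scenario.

Suppose Collector 1 bids 6, Collector 3 bids 6, Collector 4 bids 6 and Collector 5 bids 30.
Bid 26: loses, pays 0, utility 0.
Bid 30: wins, pays 6, utility 26 - 6 = 20.
So bidding 30 beats truth here (20 > 0).

30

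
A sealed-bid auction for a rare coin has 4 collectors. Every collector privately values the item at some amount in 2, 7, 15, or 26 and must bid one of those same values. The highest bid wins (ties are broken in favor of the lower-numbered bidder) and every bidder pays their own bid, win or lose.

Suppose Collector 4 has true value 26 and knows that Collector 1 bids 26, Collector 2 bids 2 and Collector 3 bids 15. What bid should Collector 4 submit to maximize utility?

Bid 2: loses but pays 2, utility -2.
Bid 7: loses but pays 7, utility -7.
Bid 15: loses but pays 15, utility -15.
Bid 26: loses but pays 26, utility -26.
The best choice is 2 with utility -2.

2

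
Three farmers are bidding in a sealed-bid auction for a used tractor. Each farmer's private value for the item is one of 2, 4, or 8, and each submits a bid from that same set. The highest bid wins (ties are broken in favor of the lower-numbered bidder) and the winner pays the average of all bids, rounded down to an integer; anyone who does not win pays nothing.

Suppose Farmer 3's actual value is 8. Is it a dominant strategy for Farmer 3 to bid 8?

Consider the case where Farmer 1 bids 2 and Farmer 2 bids 2.
Truthful bid 8: wins, pays 4, utility 8 - 4 = 4.
Bid 4 instead: wins, pays 2, utility 8 - 2 = 6.
Since 6 > 4, bidding 4 is strictly better here, so truthful bidding is not dominant.

No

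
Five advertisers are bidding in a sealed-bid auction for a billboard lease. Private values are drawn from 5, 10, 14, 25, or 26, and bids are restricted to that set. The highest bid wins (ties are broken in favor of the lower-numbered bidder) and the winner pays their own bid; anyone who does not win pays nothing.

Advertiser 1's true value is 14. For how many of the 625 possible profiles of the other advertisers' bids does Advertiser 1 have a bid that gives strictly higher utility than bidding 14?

Others bid (5, 5, 5, 5): truth gives 0; bid 5 gives 9 > 0. Violating.
Others bid (5, 5, 5, 10): truth gives 0; bid 10 gives 4 > 0. Violating.
Others bid (5, 5, 10, 5): truth gives 0; bid 10 gives 4 > 0. Violating.
Others bid (5, 5, 10, 10): truth gives 0; bid 10 gives 4 > 0. Violating.
Others bid (5, 5, 5, 14): truth gives 0; no alternative beats it.
Others bid (5, 5, 5, 25): truth gives 0; no alternative beats it.
(Checking all 625 profiles: 16 have a profitable deviation, 609 do not.)

16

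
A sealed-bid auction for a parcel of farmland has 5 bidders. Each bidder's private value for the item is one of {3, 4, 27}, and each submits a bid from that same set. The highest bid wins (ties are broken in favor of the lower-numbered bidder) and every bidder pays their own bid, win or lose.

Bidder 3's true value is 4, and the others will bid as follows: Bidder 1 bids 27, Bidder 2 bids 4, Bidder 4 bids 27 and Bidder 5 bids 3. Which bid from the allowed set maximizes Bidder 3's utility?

Bid 3: loses but pays 3, utility -3.
Bid 4: loses but pays 4, utility -4.
Bid 27: loses but pays 27, utility -27.
The best choice is 3 with utility -3.

3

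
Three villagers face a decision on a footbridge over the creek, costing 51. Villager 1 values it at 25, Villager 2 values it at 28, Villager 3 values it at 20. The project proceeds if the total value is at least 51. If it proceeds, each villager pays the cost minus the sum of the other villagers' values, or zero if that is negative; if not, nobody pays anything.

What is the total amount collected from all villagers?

9

Total value 73 ≥ cost 51, so it is built.
Villager 1: others sum to 48; max(0, 51 - 48) = 3.
Villager 2: others sum to 45; max(0, 51 - 45) = 6.
Villager 3: others sum to 53; max(0, 51 - 53) = 0.
Total collected = 3 + 6 + 0 = 9.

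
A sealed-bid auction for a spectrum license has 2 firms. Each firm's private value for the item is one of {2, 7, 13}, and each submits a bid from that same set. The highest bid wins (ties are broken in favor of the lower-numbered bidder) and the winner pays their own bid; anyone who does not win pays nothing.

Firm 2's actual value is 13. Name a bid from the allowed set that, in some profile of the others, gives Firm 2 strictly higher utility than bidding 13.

7

Suppose Firm 1 bids 2.
Bid 13: wins, pays 13, utility 13 - 13 = 0.
Bid 7: wins, pays 7, utility 13 - 7 = 6.
So bidding 7 beats truth here (6 > 0).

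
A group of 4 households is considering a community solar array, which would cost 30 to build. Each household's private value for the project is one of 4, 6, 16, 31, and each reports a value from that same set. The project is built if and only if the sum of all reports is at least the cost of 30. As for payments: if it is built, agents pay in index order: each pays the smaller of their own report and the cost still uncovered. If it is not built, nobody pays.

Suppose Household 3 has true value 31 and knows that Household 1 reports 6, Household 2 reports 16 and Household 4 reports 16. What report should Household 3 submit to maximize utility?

Report 4: project built, pays 4, utility 31 - 4 = 27.
Report 6: project built, pays 6, utility 31 - 6 = 25.
Report 16: project built, pays 8, utility 31 - 8 = 23.
Report 31: project built, pays 8, utility 31 - 8 = 23.
The best choice is 4 with utility 27.

4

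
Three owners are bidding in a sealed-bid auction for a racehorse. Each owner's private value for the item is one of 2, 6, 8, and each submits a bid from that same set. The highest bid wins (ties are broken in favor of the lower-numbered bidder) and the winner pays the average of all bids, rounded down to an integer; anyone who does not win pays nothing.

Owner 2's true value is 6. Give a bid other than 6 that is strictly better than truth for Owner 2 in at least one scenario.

8

Suppose Owner 1 bids 6 and Owner 3 bids 2.
Bid 6: loses, pays 0, utility 0.
Bid 8: wins, pays 5, utility 6 - 5 = 1.
So bidding 8 beats truth here (1 > 0).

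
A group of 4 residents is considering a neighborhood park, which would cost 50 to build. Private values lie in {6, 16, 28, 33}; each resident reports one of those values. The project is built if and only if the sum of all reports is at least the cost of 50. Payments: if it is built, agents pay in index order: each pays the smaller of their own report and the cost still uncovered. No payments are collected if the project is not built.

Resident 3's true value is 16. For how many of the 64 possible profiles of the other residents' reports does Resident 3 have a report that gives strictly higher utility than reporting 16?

Others report (6, 6, 33): truth gives 0; report 6 gives 10 > 0. Violating.
Others report (6, 16, 28): truth gives 0; report 6 gives 10 > 0. Violating.
Others report (6, 16, 33): truth gives 0; report 6 gives 10 > 0. Violating.
Others report (6, 28, 16): truth gives 0; report 6 gives 10 > 0. Violating.
Others report (6, 6, 6): truth gives 0; no alternative beats it.
Others report (6, 6, 16): truth gives 0; no alternative beats it.
(Checking all 64 profiles: 22 have a profitable deviation, 42 do not.)

22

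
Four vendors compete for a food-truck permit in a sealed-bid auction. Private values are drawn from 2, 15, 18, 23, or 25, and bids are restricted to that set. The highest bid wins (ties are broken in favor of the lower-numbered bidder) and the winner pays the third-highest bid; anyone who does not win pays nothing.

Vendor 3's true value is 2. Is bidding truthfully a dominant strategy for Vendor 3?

Check each profile of the others' bids and compare truth against every alternative bid.
Others bid (2, 2, 2): truth gives 0, best alternative gives 0.
Others bid (2, 2, 15): truth gives 0, best alternative gives 0.
Others bid (2, 2, 18): truth gives 0, best alternative gives 0.
Others bid (2, 2, 23): truth gives 0, best alternative gives 0.
Others bid (2, 2, 25): truth gives 0, best alternative gives 0.
Others bid (2, 15, 2): truth gives 0, best alternative gives 0.
(Remaining 119 profiles checked similarly; truth is weakly best in each.)
In every case the truthful bid is at least as good as any alternative, so it is a dominant strategy.

Yes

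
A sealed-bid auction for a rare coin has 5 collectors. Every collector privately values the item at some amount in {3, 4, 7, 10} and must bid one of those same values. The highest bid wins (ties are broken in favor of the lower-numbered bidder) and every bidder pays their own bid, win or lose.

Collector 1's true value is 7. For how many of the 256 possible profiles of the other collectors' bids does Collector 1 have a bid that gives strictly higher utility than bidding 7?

Others bid (3, 3, 3, 3): truth gives 0; bid 3 gives 4 > 0. Violating.
Others bid (3, 3, 3, 4): truth gives 0; bid 4 gives 3 > 0. Violating.
Others bid (3, 3, 3, 10): truth gives -7; bid 3 gives -3 > -7. Violating.
Others bid (3, 3, 4, 3): truth gives 0; bid 4 gives 3 > 0. Violating.
Others bid (3, 3, 3, 7): truth gives 0; no alternative beats it.
Others bid (3, 3, 4, 7): truth gives 0; no alternative beats it.
(Checking all 256 profiles: 191 have a profitable deviation, 65 do not.)

191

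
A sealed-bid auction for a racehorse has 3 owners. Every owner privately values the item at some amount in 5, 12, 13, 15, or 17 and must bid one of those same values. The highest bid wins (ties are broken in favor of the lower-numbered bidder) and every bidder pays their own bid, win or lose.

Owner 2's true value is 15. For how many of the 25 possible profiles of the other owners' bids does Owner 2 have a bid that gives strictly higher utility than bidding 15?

19

Others bid (5, 5): truth gives 0; bid 12 gives 3 > 0. Violating.
Others bid (5, 12): truth gives 0; bid 12 gives 3 > 0. Violating.
Others bid (5, 13): truth gives 0; bid 13 gives 2 > 0. Violating.
Others bid (5, 17): truth gives -15; bid 17 gives -2 > -15. Violating.
Others bid (5, 15): truth gives 0; no alternative beats it.
Others bid (12, 15): truth gives 0; no alternative beats it.
(Checking all 25 profiles: 19 have a profitable deviation, 6 do not.)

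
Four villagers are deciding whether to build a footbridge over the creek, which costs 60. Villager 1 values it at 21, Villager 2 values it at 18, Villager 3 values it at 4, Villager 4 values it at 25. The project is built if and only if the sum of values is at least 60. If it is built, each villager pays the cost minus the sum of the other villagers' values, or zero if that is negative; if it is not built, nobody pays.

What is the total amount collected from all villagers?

Total value 68 ≥ cost 60, so it is built.
Villager 1: others sum to 47; max(0, 60 - 47) = 13.
Villager 2: others sum to 50; max(0, 60 - 50) = 10.
Villager 3: others sum to 64; max(0, 60 - 64) = 0.
Villager 4: others sum to 43; max(0, 60 - 43) = 17.
Total collected = 13 + 10 + 0 + 17 = 40.

40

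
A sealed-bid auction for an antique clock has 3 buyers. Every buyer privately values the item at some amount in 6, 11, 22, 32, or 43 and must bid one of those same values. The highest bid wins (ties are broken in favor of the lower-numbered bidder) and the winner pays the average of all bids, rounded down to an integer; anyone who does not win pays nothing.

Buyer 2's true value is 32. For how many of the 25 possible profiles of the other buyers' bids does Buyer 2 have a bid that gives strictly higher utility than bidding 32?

9

Others bid (6, 6): truth gives 18; bid 11 gives 25 > 18. Violating.
Others bid (6, 11): truth gives 16; bid 11 gives 23 > 16. Violating.
Others bid (6, 22): truth gives 12; bid 22 gives 16 > 12. Violating.
Others bid (6, 43): truth gives 0; bid 43 gives 2 > 0. Violating.
Others bid (6, 32): truth gives 9; no alternative beats it.
Others bid (11, 32): truth gives 7; no alternative beats it.
(Checking all 25 profiles: 9 have a profitable deviation, 16 do not.)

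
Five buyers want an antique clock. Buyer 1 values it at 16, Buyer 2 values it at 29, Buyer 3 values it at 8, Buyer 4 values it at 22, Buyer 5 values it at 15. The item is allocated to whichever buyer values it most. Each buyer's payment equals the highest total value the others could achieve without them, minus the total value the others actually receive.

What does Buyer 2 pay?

22

Buyer 2 has the highest value and receives the item.
Without Buyer 2, the item would go to the next-highest value, 22, so the others could achieve 22.
With Buyer 2 present and winning, the others receive nothing, so their total is 0.
Payment = 22 - 0 = 22.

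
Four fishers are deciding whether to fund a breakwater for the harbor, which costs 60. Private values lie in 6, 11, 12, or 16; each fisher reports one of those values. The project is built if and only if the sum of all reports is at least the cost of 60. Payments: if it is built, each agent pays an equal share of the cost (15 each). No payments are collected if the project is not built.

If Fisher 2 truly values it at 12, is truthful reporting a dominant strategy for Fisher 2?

No

Consider the case where Fisher 1 reports 16, Fisher 3 reports 16 and Fisher 4 reports 16.
Truthful report 12: project built, pays 15, utility 12 - 15 = -3.
Report 6 instead: project not built, utility 0.
Since 0 > -3, reporting 6 is strictly better here, so truthful reporting is not dominant.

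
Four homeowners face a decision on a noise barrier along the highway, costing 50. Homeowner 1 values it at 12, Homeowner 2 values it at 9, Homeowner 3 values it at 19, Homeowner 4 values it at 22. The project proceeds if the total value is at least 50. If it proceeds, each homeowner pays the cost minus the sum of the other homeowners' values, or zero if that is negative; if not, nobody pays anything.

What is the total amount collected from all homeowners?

Total value 62 ≥ cost 50, so it is built.
Homeowner 1: others sum to 50; max(0, 50 - 50) = 0.
Homeowner 2: others sum to 53; max(0, 50 - 53) = 0.
Homeowner 3: others sum to 43; max(0, 50 - 43) = 7.
Homeowner 4: others sum to 40; max(0, 50 - 40) = 10.
Total collected = 0 + 0 + 7 + 10 = 17.

17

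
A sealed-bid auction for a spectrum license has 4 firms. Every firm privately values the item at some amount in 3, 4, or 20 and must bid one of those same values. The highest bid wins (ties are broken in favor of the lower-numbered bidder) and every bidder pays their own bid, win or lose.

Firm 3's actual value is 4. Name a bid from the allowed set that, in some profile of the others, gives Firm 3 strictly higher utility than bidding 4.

Suppose Firm 1 bids 3, Firm 2 bids 3 and Firm 4 bids 20.
Bid 4: loses but pays 4, utility -4.
Bid 3: loses but pays 3, utility -3.
So bidding 3 beats truth here (-3 > -4).

3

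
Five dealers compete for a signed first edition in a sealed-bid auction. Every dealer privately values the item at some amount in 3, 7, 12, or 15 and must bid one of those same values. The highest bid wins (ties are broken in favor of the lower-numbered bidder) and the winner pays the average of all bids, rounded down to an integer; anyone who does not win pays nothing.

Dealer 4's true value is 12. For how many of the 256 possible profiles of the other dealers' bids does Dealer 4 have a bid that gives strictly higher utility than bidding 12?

Others bid (3, 3, 3, 3): truth gives 8; bid 7 gives 9 > 8. Violating.
Others bid (3, 3, 3, 7): truth gives 7; bid 7 gives 8 > 7. Violating.
Others bid (3, 3, 3, 15): truth gives 0; bid 15 gives 5 > 0. Violating.
Others bid (3, 3, 7, 15): truth gives 0; bid 15 gives 4 > 0. Violating.
Others bid (3, 3, 3, 12): truth gives 6; no alternative beats it.
Others bid (3, 3, 7, 3): truth gives 7; no alternative beats it.
(Checking all 256 profiles: 81 have a profitable deviation, 175 do not.)

81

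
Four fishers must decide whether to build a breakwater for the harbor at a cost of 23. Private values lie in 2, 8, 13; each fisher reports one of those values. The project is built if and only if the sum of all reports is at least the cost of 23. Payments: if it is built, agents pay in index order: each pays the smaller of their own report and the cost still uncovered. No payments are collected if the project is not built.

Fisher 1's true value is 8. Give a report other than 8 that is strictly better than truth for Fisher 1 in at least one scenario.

2

Suppose Fisher 2 reports 2, Fisher 3 reports 8 and Fisher 4 reports 13.
Report 8: project built, pays 8, utility 8 - 8 = 0.
Report 2: project built, pays 2, utility 8 - 2 = 6.
So reporting 2 beats truth here (6 > 0).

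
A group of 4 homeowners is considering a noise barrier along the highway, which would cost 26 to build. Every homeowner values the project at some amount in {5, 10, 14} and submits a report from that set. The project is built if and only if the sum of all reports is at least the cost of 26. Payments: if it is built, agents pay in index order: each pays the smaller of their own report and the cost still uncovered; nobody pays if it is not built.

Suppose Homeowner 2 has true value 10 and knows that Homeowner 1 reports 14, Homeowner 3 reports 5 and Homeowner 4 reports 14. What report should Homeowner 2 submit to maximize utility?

Report 5: project built, pays 5, utility 10 - 5 = 5.
Report 10: project built, pays 10, utility 10 - 10 = 0.
Report 14: project built, pays 12, utility 10 - 12 = -2.
The best choice is 5 with utility 5.

5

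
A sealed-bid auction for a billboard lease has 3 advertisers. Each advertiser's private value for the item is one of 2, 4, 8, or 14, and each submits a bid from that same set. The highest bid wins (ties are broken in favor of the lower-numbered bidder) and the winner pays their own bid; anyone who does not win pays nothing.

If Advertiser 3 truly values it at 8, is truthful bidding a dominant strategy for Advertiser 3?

No

Consider the case where Advertiser 1 bids 2 and Advertiser 2 bids 2.
Truthful bid 8: wins, pays 8, utility 8 - 8 = 0.
Bid 4 instead: wins, pays 4, utility 8 - 4 = 4.
Since 4 > 0, bidding 4 is strictly better here, so truthful bidding is not dominant.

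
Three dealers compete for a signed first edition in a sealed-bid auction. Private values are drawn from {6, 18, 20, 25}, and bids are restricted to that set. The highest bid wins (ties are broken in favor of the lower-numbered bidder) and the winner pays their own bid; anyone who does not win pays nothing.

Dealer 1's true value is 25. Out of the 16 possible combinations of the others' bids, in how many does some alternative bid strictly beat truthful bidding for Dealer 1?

9

Others bid (6, 6): truth gives 0; bid 6 gives 19 > 0. Violating.
Others bid (6, 18): truth gives 0; bid 18 gives 7 > 0. Violating.
Others bid (6, 20): truth gives 0; bid 20 gives 5 > 0. Violating.
Others bid (18, 6): truth gives 0; bid 18 gives 7 > 0. Violating.
Others bid (6, 25): truth gives 0; no alternative beats it.
Others bid (18, 25): truth gives 0; no alternative beats it.
(Checking all 16 profiles: 9 have a profitable deviation, 7 do not.)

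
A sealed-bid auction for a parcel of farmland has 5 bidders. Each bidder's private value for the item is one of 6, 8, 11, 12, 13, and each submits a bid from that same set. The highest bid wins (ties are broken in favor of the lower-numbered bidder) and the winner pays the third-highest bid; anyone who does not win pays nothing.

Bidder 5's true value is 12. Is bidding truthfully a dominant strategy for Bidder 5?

Consider the case where Bidder 1 bids 6, Bidder 2 bids 6, Bidder 3 bids 6 and Bidder 4 bids 12.
Truthful bid 12: loses, pays 0, utility 0.
Bid 13 instead: wins, pays 6, utility 12 - 6 = 6.
Since 6 > 0, bidding 13 is strictly better here, so truthful bidding is not dominant.

No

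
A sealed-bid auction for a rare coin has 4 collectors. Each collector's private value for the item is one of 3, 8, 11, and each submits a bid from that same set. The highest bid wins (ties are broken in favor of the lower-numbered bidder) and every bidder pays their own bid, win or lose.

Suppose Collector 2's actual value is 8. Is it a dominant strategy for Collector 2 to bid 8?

Consider the case where Collector 1 bids 3, Collector 3 bids 3 and Collector 4 bids 11.
Truthful bid 8: loses but pays 8, utility -8.
Bid 3 instead: loses but pays 3, utility -3.
Since -3 > -8, bidding 3 is strictly better here, so truthful bidding is not dominant.

No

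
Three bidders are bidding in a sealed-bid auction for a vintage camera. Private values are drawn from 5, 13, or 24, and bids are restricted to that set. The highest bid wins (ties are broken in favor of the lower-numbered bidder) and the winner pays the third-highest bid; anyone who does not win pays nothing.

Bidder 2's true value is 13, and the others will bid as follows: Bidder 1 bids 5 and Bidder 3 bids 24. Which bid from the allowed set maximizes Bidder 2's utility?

24

Bid 5: loses, pays 0, utility 0.
Bid 13: loses, pays 0, utility 0.
Bid 24: wins, pays 5, utility 13 - 5 = 8.
The best choice is 24 with utility 8.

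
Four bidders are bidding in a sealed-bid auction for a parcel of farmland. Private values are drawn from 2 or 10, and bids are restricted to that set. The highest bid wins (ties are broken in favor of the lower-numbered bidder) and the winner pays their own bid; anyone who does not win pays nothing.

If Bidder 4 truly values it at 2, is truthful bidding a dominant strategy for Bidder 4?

Yes

Check each profile of the others' bids and compare truth against every alternative bid.
Others bid (2, 2, 2): truth gives 0, best alternative gives -8.
Others bid (2, 2, 10): truth gives 0, best alternative gives 0.
Others bid (2, 10, 2): truth gives 0, best alternative gives 0.
Others bid (2, 10, 10): truth gives 0, best alternative gives 0.
Others bid (10, 2, 2): truth gives 0, best alternative gives 0.
Others bid (10, 2, 10): truth gives 0, best alternative gives 0.
(Remaining 2 profiles checked similarly; truth is weakly best in each.)
In every case the truthful bid is at least as good as any alternative, so it is a dominant strategy.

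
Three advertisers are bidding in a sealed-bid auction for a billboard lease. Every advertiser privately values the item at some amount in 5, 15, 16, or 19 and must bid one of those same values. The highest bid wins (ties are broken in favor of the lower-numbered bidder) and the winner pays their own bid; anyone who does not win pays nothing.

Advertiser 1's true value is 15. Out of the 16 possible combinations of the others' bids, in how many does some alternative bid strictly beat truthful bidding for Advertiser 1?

1

Others bid (5, 5): truth gives 0; bid 5 gives 10 > 0. Violating.
Others bid (5, 15): truth gives 0; no alternative beats it.
Others bid (5, 16): truth gives 0; no alternative beats it.
(Checking all 16 profiles: 1 has a profitable deviation, 15 do not.)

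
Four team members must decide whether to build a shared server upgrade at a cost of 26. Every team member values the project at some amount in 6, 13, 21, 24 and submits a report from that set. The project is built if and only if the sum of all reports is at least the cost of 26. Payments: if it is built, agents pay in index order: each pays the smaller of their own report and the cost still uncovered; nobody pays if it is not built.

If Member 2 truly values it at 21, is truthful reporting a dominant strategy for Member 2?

No

Consider the case where Member 1 reports 6, Member 3 reports 6 and Member 4 reports 6.
Truthful report 21: project built, pays 20, utility 21 - 20 = 1.
Report 13 instead: project built, pays 13, utility 21 - 13 = 8.
Since 8 > 1, reporting 13 is strictly better here, so truthful reporting is not dominant.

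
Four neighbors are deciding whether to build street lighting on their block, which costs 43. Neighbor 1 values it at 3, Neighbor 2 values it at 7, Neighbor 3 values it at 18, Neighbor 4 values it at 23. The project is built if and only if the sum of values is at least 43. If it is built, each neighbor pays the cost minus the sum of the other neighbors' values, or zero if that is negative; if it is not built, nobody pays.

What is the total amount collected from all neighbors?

25

Total value 51 ≥ cost 43, so it is built.
Neighbor 1: others sum to 48; max(0, 43 - 48) = 0.
Neighbor 2: others sum to 44; max(0, 43 - 44) = 0.
Neighbor 3: others sum to 33; max(0, 43 - 33) = 10.
Neighbor 4: others sum to 28; max(0, 43 - 28) = 15.
Total collected = 0 + 0 + 10 + 15 = 25.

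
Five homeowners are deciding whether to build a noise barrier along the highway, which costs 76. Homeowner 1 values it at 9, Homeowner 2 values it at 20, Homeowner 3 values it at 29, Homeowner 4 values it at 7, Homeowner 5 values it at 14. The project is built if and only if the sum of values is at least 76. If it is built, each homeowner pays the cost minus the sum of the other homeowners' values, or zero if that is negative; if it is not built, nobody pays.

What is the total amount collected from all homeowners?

64

Total value 79 ≥ cost 76, so it is built.
Homeowner 1: others sum to 70; max(0, 76 - 70) = 6.
Homeowner 2: others sum to 59; max(0, 76 - 59) = 17.
Homeowner 3: others sum to 50; max(0, 76 - 50) = 26.
Homeowner 4: others sum to 72; max(0, 76 - 72) = 4.
Homeowner 5: others sum to 65; max(0, 76 - 65) = 11.
Total collected = 6 + 17 + 26 + 4 + 11 = 64.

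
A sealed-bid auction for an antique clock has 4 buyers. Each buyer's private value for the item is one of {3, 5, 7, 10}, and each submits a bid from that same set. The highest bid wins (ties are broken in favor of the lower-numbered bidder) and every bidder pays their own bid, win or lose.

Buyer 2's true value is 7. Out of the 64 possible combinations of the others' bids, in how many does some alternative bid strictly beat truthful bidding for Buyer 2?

Others bid (3, 3, 3): truth gives 0; bid 5 gives 2 > 0. Violating.
Others bid (3, 3, 5): truth gives 0; bid 5 gives 2 > 0. Violating.
Others bid (3, 3, 10): truth gives -7; bid 3 gives -3 > -7. Violating.
Others bid (3, 5, 3): truth gives 0; bid 5 gives 2 > 0. Violating.
Others bid (3, 3, 7): truth gives 0; no alternative beats it.
Others bid (3, 5, 7): truth gives 0; no alternative beats it.
(Checking all 64 profiles: 50 have a profitable deviation, 14 do not.)

50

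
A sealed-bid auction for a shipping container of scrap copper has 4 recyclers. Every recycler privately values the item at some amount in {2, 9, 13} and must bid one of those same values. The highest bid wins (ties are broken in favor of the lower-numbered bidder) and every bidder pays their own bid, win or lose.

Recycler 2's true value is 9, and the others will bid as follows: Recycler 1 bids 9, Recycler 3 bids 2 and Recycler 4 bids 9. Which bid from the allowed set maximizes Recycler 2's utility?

Bid 2: loses but pays 2, utility -2.
Bid 9: loses but pays 9, utility -9.
Bid 13: wins, pays 13, utility 9 - 13 = -4.
The best choice is 2 with utility -2.

2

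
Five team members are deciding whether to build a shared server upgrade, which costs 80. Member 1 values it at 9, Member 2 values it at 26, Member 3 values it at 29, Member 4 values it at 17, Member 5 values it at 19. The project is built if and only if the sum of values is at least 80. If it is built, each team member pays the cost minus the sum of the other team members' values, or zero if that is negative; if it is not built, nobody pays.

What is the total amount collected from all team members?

Total value 100 ≥ cost 80, so it is built.
Member 1: others sum to 91; max(0, 80 - 91) = 0.
Member 2: others sum to 74; max(0, 80 - 74) = 6.
Member 3: others sum to 71; max(0, 80 - 71) = 9.
Member 4: others sum to 83; max(0, 80 - 83) = 0.
Member 5: others sum to 81; max(0, 80 - 81) = 0.
Total collected = 0 + 6 + 9 + 0 + 0 = 15.

15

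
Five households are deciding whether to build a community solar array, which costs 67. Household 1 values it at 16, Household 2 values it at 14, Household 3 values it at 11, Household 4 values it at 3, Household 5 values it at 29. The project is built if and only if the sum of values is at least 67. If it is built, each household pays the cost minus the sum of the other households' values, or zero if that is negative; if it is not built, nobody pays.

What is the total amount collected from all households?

Total value 73 ≥ cost 67, so it is built.
Household 1: others sum to 57; max(0, 67 - 57) = 10.
Household 2: others sum to 59; max(0, 67 - 59) = 8.
Household 3: others sum to 62; max(0, 67 - 62) = 5.
Household 4: others sum to 70; max(0, 67 - 70) = 0.
Household 5: others sum to 44; max(0, 67 - 44) = 23.
Total collected = 10 + 8 + 5 + 0 + 23 = 46.

46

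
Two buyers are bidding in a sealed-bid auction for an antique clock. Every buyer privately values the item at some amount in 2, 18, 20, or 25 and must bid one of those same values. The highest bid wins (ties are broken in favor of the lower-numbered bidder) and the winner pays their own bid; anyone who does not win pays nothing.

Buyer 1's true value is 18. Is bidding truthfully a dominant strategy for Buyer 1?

No

Consider the case where Buyer 2 bids 2.
Truthful bid 18: wins, pays 18, utility 18 - 18 = 0.
Bid 2 instead: wins, pays 2, utility 18 - 2 = 16.
Since 16 > 0, bidding 2 is strictly better here, so truthful bidding is not dominant.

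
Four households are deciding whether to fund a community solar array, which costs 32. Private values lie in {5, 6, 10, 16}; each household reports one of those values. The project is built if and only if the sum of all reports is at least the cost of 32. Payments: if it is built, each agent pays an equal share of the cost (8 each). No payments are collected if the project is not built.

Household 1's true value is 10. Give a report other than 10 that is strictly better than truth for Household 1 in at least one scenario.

16

Suppose Household 2 reports 5, Household 3 reports 5 and Household 4 reports 6.
Report 10: project not built, utility 0.
Report 16: project built, pays 8, utility 10 - 8 = 2.
So reporting 16 beats truth here (2 > 0).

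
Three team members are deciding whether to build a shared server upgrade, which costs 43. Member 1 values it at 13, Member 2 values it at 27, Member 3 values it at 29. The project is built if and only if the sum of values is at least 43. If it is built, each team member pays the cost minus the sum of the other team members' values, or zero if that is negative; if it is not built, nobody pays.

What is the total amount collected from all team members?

4

Total value 69 ≥ cost 43, so it is built.
Member 1: others sum to 56; max(0, 43 - 56) = 0.
Member 2: others sum to 42; max(0, 43 - 42) = 1.
Member 3: others sum to 40; max(0, 43 - 40) = 3.
Total collected = 0 + 1 + 3 = 4.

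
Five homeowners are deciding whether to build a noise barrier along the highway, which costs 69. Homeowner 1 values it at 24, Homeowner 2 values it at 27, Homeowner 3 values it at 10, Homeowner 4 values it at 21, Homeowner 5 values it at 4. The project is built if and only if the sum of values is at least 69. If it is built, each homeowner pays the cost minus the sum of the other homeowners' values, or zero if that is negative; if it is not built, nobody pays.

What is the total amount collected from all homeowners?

21

Total value 86 ≥ cost 69, so it is built.
Homeowner 1: others sum to 62; max(0, 69 - 62) = 7.
Homeowner 2: others sum to 59; max(0, 69 - 59) = 10.
Homeowner 3: others sum to 76; max(0, 69 - 76) = 0.
Homeowner 4: others sum to 65; max(0, 69 - 65) = 4.
Homeowner 5: others sum to 82; max(0, 69 - 82) = 0.
Total collected = 7 + 10 + 0 + 4 + 0 = 21.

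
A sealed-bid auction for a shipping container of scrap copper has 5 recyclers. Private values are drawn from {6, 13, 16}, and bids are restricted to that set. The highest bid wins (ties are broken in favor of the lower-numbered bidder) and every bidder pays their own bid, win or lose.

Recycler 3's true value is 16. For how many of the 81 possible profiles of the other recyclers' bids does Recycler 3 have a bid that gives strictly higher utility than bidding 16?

49

Others bid (6, 6, 6, 6): truth gives 0; bid 13 gives 3 > 0. Violating.
Others bid (6, 6, 6, 13): truth gives 0; bid 13 gives 3 > 0. Violating.
Others bid (6, 6, 13, 6): truth gives 0; bid 13 gives 3 > 0. Violating.
Others bid (6, 6, 13, 13): truth gives 0; bid 13 gives 3 > 0. Violating.
Others bid (6, 6, 6, 16): truth gives 0; no alternative beats it.
Others bid (6, 6, 13, 16): truth gives 0; no alternative beats it.
(Checking all 81 profiles: 49 have a profitable deviation, 32 do not.)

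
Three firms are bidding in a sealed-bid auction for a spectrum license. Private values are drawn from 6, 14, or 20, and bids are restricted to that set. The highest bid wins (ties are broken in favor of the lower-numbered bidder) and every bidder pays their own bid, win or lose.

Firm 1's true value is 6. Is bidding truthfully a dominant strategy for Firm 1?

Yes

Check each profile of the others' bids and compare truth against every alternative bid.
Others bid (6, 6): truth gives 0, best alternative gives -8.
Others bid (6, 20): truth gives -6, best alternative gives -14.
Others bid (14, 20): truth gives -6, best alternative gives -14.
Others bid (20, 6): truth gives -6, best alternative gives -14.
Others bid (20, 14): truth gives -6, best alternative gives -14.
Others bid (20, 20): truth gives -6, best alternative gives -14.
(Remaining 3 profiles checked similarly; truth is weakly best in each.)
In every case the truthful bid is at least as good as any alternative, so it is a dominant strategy.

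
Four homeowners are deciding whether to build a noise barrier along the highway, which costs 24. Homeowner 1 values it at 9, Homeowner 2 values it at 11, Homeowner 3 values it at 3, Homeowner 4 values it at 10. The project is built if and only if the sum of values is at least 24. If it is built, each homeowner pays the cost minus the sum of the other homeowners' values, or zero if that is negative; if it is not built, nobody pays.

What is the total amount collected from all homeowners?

3

Total value 33 ≥ cost 24, so it is built.
Homeowner 1: others sum to 24; max(0, 24 - 24) = 0.
Homeowner 2: others sum to 22; max(0, 24 - 22) = 2.
Homeowner 3: others sum to 30; max(0, 24 - 30) = 0.
Homeowner 4: others sum to 23; max(0, 24 - 23) = 1.
Total collected = 0 + 2 + 0 + 1 = 3.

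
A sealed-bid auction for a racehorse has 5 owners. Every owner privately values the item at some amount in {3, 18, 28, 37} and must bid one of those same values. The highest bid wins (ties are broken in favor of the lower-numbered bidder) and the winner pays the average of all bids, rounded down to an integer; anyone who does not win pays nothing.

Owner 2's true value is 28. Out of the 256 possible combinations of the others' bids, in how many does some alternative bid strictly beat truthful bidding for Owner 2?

112

Others bid (3, 3, 3, 3): truth gives 20; bid 18 gives 22 > 20. Violating.
Others bid (3, 3, 3, 18): truth gives 17; bid 18 gives 19 > 17. Violating.
Others bid (3, 3, 3, 37): truth gives 0; bid 37 gives 12 > 0. Violating.
Others bid (3, 3, 18, 3): truth gives 17; bid 18 gives 19 > 17. Violating.
Others bid (3, 3, 3, 28): truth gives 15; no alternative beats it.
Others bid (3, 3, 18, 28): truth gives 12; no alternative beats it.
(Checking all 256 profiles: 112 have a profitable deviation, 144 do not.)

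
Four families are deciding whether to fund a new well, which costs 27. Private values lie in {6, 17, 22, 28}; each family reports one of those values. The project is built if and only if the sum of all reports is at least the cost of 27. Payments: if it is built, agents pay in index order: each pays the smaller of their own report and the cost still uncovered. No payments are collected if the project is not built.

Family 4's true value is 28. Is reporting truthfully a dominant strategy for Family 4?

Yes

Check each profile of the others' reports and compare truth against every alternative report.
Others report (6, 6, 17): truth gives 28, best alternative gives 28.
Others report (6, 6, 22): truth gives 28, best alternative gives 28.
Others report (6, 6, 28): truth gives 28, best alternative gives 28.
Others report (6, 17, 6): truth gives 28, best alternative gives 28.
Others report (6, 17, 17): truth gives 28, best alternative gives 28.
Others report (6, 17, 22): truth gives 28, best alternative gives 28.
(Remaining 58 profiles checked similarly; truth is weakly best in each.)
In every case the truthful report is at least as good as any alternative, so it is a dominant strategy.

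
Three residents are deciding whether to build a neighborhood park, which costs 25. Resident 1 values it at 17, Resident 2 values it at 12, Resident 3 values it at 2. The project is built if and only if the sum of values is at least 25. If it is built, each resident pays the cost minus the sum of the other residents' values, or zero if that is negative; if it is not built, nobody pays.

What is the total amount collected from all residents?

17

Total value 31 ≥ cost 25, so it is built.
Resident 1: others sum to 14; max(0, 25 - 14) = 11.
Resident 2: others sum to 19; max(0, 25 - 19) = 6.
Resident 3: others sum to 29; max(0, 25 - 29) = 0.
Total collected = 11 + 6 + 0 = 17.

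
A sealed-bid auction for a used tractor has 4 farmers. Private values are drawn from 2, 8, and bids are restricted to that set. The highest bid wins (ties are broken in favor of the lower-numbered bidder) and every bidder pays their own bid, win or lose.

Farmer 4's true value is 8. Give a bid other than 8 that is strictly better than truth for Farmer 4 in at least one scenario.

2

Suppose Farmer 1 bids 2, Farmer 2 bids 2 and Farmer 3 bids 8.
Bid 8: loses but pays 8, utility -8.
Bid 2: loses but pays 2, utility -2.
So bidding 2 beats truth here (-2 > -8).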